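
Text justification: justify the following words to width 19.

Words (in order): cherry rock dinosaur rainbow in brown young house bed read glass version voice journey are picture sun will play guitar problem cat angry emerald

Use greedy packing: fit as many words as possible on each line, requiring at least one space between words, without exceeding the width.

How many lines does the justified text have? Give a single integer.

Answer: 9

Derivation:
Line 1: ['cherry', 'rock'] (min_width=11, slack=8)
Line 2: ['dinosaur', 'rainbow', 'in'] (min_width=19, slack=0)
Line 3: ['brown', 'young', 'house'] (min_width=17, slack=2)
Line 4: ['bed', 'read', 'glass'] (min_width=14, slack=5)
Line 5: ['version', 'voice'] (min_width=13, slack=6)
Line 6: ['journey', 'are', 'picture'] (min_width=19, slack=0)
Line 7: ['sun', 'will', 'play'] (min_width=13, slack=6)
Line 8: ['guitar', 'problem', 'cat'] (min_width=18, slack=1)
Line 9: ['angry', 'emerald'] (min_width=13, slack=6)
Total lines: 9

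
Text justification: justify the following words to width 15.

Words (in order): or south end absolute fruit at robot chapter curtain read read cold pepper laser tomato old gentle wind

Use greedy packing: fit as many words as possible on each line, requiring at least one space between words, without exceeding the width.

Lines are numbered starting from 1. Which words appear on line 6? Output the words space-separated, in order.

Line 1: ['or', 'south', 'end'] (min_width=12, slack=3)
Line 2: ['absolute', 'fruit'] (min_width=14, slack=1)
Line 3: ['at', 'robot'] (min_width=8, slack=7)
Line 4: ['chapter', 'curtain'] (min_width=15, slack=0)
Line 5: ['read', 'read', 'cold'] (min_width=14, slack=1)
Line 6: ['pepper', 'laser'] (min_width=12, slack=3)
Line 7: ['tomato', 'old'] (min_width=10, slack=5)
Line 8: ['gentle', 'wind'] (min_width=11, slack=4)

Answer: pepper laser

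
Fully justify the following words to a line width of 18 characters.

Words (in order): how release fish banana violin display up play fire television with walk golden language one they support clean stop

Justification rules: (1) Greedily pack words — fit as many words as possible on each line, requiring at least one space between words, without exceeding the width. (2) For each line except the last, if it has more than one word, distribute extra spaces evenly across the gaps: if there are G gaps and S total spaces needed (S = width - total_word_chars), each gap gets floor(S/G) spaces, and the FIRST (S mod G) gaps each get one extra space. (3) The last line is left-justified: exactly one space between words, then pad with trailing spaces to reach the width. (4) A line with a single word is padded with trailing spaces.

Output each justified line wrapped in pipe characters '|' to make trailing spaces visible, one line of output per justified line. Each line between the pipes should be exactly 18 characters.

Answer: |how  release  fish|
|banana      violin|
|display   up  play|
|fire    television|
|with  walk  golden|
|language  one they|
|support clean stop|

Derivation:
Line 1: ['how', 'release', 'fish'] (min_width=16, slack=2)
Line 2: ['banana', 'violin'] (min_width=13, slack=5)
Line 3: ['display', 'up', 'play'] (min_width=15, slack=3)
Line 4: ['fire', 'television'] (min_width=15, slack=3)
Line 5: ['with', 'walk', 'golden'] (min_width=16, slack=2)
Line 6: ['language', 'one', 'they'] (min_width=17, slack=1)
Line 7: ['support', 'clean', 'stop'] (min_width=18, slack=0)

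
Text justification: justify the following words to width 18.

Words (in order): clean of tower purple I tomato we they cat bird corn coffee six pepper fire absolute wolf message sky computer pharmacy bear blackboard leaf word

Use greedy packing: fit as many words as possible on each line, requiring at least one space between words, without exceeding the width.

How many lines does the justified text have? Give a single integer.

Answer: 9

Derivation:
Line 1: ['clean', 'of', 'tower'] (min_width=14, slack=4)
Line 2: ['purple', 'I', 'tomato', 'we'] (min_width=18, slack=0)
Line 3: ['they', 'cat', 'bird', 'corn'] (min_width=18, slack=0)
Line 4: ['coffee', 'six', 'pepper'] (min_width=17, slack=1)
Line 5: ['fire', 'absolute', 'wolf'] (min_width=18, slack=0)
Line 6: ['message', 'sky'] (min_width=11, slack=7)
Line 7: ['computer', 'pharmacy'] (min_width=17, slack=1)
Line 8: ['bear', 'blackboard'] (min_width=15, slack=3)
Line 9: ['leaf', 'word'] (min_width=9, slack=9)
Total lines: 9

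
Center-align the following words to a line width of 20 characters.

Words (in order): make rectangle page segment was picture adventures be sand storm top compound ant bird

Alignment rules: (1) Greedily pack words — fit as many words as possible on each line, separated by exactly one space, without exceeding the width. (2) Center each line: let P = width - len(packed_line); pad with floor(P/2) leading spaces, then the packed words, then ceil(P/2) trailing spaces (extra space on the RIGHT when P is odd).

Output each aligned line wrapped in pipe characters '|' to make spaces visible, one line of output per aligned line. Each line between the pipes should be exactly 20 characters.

Answer: |make rectangle page |
|segment was picture |
| adventures be sand |
| storm top compound |
|      ant bird      |

Derivation:
Line 1: ['make', 'rectangle', 'page'] (min_width=19, slack=1)
Line 2: ['segment', 'was', 'picture'] (min_width=19, slack=1)
Line 3: ['adventures', 'be', 'sand'] (min_width=18, slack=2)
Line 4: ['storm', 'top', 'compound'] (min_width=18, slack=2)
Line 5: ['ant', 'bird'] (min_width=8, slack=12)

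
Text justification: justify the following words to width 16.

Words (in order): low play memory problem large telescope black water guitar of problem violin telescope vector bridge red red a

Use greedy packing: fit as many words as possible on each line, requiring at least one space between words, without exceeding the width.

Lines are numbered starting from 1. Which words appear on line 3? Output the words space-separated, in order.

Answer: telescope black

Derivation:
Line 1: ['low', 'play', 'memory'] (min_width=15, slack=1)
Line 2: ['problem', 'large'] (min_width=13, slack=3)
Line 3: ['telescope', 'black'] (min_width=15, slack=1)
Line 4: ['water', 'guitar', 'of'] (min_width=15, slack=1)
Line 5: ['problem', 'violin'] (min_width=14, slack=2)
Line 6: ['telescope', 'vector'] (min_width=16, slack=0)
Line 7: ['bridge', 'red', 'red', 'a'] (min_width=16, slack=0)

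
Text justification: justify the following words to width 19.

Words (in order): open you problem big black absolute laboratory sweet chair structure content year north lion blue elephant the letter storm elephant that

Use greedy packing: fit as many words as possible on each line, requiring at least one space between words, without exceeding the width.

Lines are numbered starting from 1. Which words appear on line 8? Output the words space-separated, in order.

Line 1: ['open', 'you', 'problem'] (min_width=16, slack=3)
Line 2: ['big', 'black', 'absolute'] (min_width=18, slack=1)
Line 3: ['laboratory', 'sweet'] (min_width=16, slack=3)
Line 4: ['chair', 'structure'] (min_width=15, slack=4)
Line 5: ['content', 'year', 'north'] (min_width=18, slack=1)
Line 6: ['lion', 'blue', 'elephant'] (min_width=18, slack=1)
Line 7: ['the', 'letter', 'storm'] (min_width=16, slack=3)
Line 8: ['elephant', 'that'] (min_width=13, slack=6)

Answer: elephant that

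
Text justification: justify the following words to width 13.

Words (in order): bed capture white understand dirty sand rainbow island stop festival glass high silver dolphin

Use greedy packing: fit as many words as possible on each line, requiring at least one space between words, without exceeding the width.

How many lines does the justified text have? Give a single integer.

Answer: 10

Derivation:
Line 1: ['bed', 'capture'] (min_width=11, slack=2)
Line 2: ['white'] (min_width=5, slack=8)
Line 3: ['understand'] (min_width=10, slack=3)
Line 4: ['dirty', 'sand'] (min_width=10, slack=3)
Line 5: ['rainbow'] (min_width=7, slack=6)
Line 6: ['island', 'stop'] (min_width=11, slack=2)
Line 7: ['festival'] (min_width=8, slack=5)
Line 8: ['glass', 'high'] (min_width=10, slack=3)
Line 9: ['silver'] (min_width=6, slack=7)
Line 10: ['dolphin'] (min_width=7, slack=6)
Total lines: 10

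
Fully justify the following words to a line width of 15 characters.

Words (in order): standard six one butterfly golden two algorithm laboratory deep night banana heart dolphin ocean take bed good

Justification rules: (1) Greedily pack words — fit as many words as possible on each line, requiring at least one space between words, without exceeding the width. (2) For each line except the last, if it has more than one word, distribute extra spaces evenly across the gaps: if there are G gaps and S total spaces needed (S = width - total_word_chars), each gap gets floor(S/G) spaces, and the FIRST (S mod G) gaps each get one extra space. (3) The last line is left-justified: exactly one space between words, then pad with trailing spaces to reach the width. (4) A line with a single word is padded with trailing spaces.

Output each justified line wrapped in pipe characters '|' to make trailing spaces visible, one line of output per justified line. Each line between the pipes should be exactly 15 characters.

Line 1: ['standard', 'six'] (min_width=12, slack=3)
Line 2: ['one', 'butterfly'] (min_width=13, slack=2)
Line 3: ['golden', 'two'] (min_width=10, slack=5)
Line 4: ['algorithm'] (min_width=9, slack=6)
Line 5: ['laboratory', 'deep'] (min_width=15, slack=0)
Line 6: ['night', 'banana'] (min_width=12, slack=3)
Line 7: ['heart', 'dolphin'] (min_width=13, slack=2)
Line 8: ['ocean', 'take', 'bed'] (min_width=14, slack=1)
Line 9: ['good'] (min_width=4, slack=11)

Answer: |standard    six|
|one   butterfly|
|golden      two|
|algorithm      |
|laboratory deep|
|night    banana|
|heart   dolphin|
|ocean  take bed|
|good           |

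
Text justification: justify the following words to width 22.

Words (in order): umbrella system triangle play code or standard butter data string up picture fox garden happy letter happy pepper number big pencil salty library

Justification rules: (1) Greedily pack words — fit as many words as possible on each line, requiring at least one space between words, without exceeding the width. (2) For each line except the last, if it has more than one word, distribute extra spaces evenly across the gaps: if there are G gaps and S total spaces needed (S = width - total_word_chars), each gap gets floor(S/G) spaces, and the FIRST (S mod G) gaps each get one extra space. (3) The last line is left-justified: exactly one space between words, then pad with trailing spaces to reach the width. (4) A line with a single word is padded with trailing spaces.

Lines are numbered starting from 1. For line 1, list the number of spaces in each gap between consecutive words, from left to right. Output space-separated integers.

Line 1: ['umbrella', 'system'] (min_width=15, slack=7)
Line 2: ['triangle', 'play', 'code', 'or'] (min_width=21, slack=1)
Line 3: ['standard', 'butter', 'data'] (min_width=20, slack=2)
Line 4: ['string', 'up', 'picture', 'fox'] (min_width=21, slack=1)
Line 5: ['garden', 'happy', 'letter'] (min_width=19, slack=3)
Line 6: ['happy', 'pepper', 'number'] (min_width=19, slack=3)
Line 7: ['big', 'pencil', 'salty'] (min_width=16, slack=6)
Line 8: ['library'] (min_width=7, slack=15)

Answer: 8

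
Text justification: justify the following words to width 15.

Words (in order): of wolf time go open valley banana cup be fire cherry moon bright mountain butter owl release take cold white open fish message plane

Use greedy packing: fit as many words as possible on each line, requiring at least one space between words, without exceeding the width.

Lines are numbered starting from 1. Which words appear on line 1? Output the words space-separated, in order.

Answer: of wolf time go

Derivation:
Line 1: ['of', 'wolf', 'time', 'go'] (min_width=15, slack=0)
Line 2: ['open', 'valley'] (min_width=11, slack=4)
Line 3: ['banana', 'cup', 'be'] (min_width=13, slack=2)
Line 4: ['fire', 'cherry'] (min_width=11, slack=4)
Line 5: ['moon', 'bright'] (min_width=11, slack=4)
Line 6: ['mountain', 'butter'] (min_width=15, slack=0)
Line 7: ['owl', 'release'] (min_width=11, slack=4)
Line 8: ['take', 'cold', 'white'] (min_width=15, slack=0)
Line 9: ['open', 'fish'] (min_width=9, slack=6)
Line 10: ['message', 'plane'] (min_width=13, slack=2)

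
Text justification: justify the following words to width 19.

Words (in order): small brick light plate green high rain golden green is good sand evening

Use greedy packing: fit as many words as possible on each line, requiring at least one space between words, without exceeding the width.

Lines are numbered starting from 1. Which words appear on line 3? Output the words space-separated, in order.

Answer: rain golden green

Derivation:
Line 1: ['small', 'brick', 'light'] (min_width=17, slack=2)
Line 2: ['plate', 'green', 'high'] (min_width=16, slack=3)
Line 3: ['rain', 'golden', 'green'] (min_width=17, slack=2)
Line 4: ['is', 'good', 'sand'] (min_width=12, slack=7)
Line 5: ['evening'] (min_width=7, slack=12)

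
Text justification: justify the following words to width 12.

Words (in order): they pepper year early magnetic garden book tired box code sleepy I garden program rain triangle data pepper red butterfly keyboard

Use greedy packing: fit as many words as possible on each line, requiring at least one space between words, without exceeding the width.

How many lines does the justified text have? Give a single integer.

Answer: 13

Derivation:
Line 1: ['they', 'pepper'] (min_width=11, slack=1)
Line 2: ['year', 'early'] (min_width=10, slack=2)
Line 3: ['magnetic'] (min_width=8, slack=4)
Line 4: ['garden', 'book'] (min_width=11, slack=1)
Line 5: ['tired', 'box'] (min_width=9, slack=3)
Line 6: ['code', 'sleepy'] (min_width=11, slack=1)
Line 7: ['I', 'garden'] (min_width=8, slack=4)
Line 8: ['program', 'rain'] (min_width=12, slack=0)
Line 9: ['triangle'] (min_width=8, slack=4)
Line 10: ['data', 'pepper'] (min_width=11, slack=1)
Line 11: ['red'] (min_width=3, slack=9)
Line 12: ['butterfly'] (min_width=9, slack=3)
Line 13: ['keyboard'] (min_width=8, slack=4)
Total lines: 13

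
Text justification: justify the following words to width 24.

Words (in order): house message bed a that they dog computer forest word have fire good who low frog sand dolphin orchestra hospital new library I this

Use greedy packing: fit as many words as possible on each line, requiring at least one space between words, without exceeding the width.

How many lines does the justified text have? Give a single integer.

Answer: 6

Derivation:
Line 1: ['house', 'message', 'bed', 'a', 'that'] (min_width=24, slack=0)
Line 2: ['they', 'dog', 'computer', 'forest'] (min_width=24, slack=0)
Line 3: ['word', 'have', 'fire', 'good', 'who'] (min_width=23, slack=1)
Line 4: ['low', 'frog', 'sand', 'dolphin'] (min_width=21, slack=3)
Line 5: ['orchestra', 'hospital', 'new'] (min_width=22, slack=2)
Line 6: ['library', 'I', 'this'] (min_width=14, slack=10)
Total lines: 6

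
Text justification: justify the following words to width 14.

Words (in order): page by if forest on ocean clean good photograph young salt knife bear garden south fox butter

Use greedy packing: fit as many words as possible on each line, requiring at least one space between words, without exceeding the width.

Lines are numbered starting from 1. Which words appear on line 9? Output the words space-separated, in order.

Answer: fox butter

Derivation:
Line 1: ['page', 'by', 'if'] (min_width=10, slack=4)
Line 2: ['forest', 'on'] (min_width=9, slack=5)
Line 3: ['ocean', 'clean'] (min_width=11, slack=3)
Line 4: ['good'] (min_width=4, slack=10)
Line 5: ['photograph'] (min_width=10, slack=4)
Line 6: ['young', 'salt'] (min_width=10, slack=4)
Line 7: ['knife', 'bear'] (min_width=10, slack=4)
Line 8: ['garden', 'south'] (min_width=12, slack=2)
Line 9: ['fox', 'butter'] (min_width=10, slack=4)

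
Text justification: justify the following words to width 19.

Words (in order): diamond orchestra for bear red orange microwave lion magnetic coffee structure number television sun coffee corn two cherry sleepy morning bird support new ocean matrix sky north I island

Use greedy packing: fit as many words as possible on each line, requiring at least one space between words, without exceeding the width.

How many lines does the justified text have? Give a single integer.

Line 1: ['diamond', 'orchestra'] (min_width=17, slack=2)
Line 2: ['for', 'bear', 'red', 'orange'] (min_width=19, slack=0)
Line 3: ['microwave', 'lion'] (min_width=14, slack=5)
Line 4: ['magnetic', 'coffee'] (min_width=15, slack=4)
Line 5: ['structure', 'number'] (min_width=16, slack=3)
Line 6: ['television', 'sun'] (min_width=14, slack=5)
Line 7: ['coffee', 'corn', 'two'] (min_width=15, slack=4)
Line 8: ['cherry', 'sleepy'] (min_width=13, slack=6)
Line 9: ['morning', 'bird'] (min_width=12, slack=7)
Line 10: ['support', 'new', 'ocean'] (min_width=17, slack=2)
Line 11: ['matrix', 'sky', 'north', 'I'] (min_width=18, slack=1)
Line 12: ['island'] (min_width=6, slack=13)
Total lines: 12

Answer: 12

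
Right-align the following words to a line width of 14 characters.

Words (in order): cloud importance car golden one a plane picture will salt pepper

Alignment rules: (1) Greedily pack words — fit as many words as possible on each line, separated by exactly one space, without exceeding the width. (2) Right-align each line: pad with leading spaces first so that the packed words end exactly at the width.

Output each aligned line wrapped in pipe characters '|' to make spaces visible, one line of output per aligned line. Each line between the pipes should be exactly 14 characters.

Line 1: ['cloud'] (min_width=5, slack=9)
Line 2: ['importance', 'car'] (min_width=14, slack=0)
Line 3: ['golden', 'one', 'a'] (min_width=12, slack=2)
Line 4: ['plane', 'picture'] (min_width=13, slack=1)
Line 5: ['will', 'salt'] (min_width=9, slack=5)
Line 6: ['pepper'] (min_width=6, slack=8)

Answer: |         cloud|
|importance car|
|  golden one a|
| plane picture|
|     will salt|
|        pepper|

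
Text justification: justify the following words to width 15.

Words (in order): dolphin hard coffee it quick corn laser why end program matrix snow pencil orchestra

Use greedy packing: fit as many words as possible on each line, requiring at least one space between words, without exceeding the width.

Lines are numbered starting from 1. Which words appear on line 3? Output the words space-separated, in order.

Line 1: ['dolphin', 'hard'] (min_width=12, slack=3)
Line 2: ['coffee', 'it', 'quick'] (min_width=15, slack=0)
Line 3: ['corn', 'laser', 'why'] (min_width=14, slack=1)
Line 4: ['end', 'program'] (min_width=11, slack=4)
Line 5: ['matrix', 'snow'] (min_width=11, slack=4)
Line 6: ['pencil'] (min_width=6, slack=9)
Line 7: ['orchestra'] (min_width=9, slack=6)

Answer: corn laser why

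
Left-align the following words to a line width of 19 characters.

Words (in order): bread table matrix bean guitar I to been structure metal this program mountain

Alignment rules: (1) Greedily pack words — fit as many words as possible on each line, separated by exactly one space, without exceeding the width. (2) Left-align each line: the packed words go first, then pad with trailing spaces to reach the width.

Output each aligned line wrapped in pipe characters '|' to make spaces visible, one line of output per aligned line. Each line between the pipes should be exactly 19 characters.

Answer: |bread table matrix |
|bean guitar I to   |
|been structure     |
|metal this program |
|mountain           |

Derivation:
Line 1: ['bread', 'table', 'matrix'] (min_width=18, slack=1)
Line 2: ['bean', 'guitar', 'I', 'to'] (min_width=16, slack=3)
Line 3: ['been', 'structure'] (min_width=14, slack=5)
Line 4: ['metal', 'this', 'program'] (min_width=18, slack=1)
Line 5: ['mountain'] (min_width=8, slack=11)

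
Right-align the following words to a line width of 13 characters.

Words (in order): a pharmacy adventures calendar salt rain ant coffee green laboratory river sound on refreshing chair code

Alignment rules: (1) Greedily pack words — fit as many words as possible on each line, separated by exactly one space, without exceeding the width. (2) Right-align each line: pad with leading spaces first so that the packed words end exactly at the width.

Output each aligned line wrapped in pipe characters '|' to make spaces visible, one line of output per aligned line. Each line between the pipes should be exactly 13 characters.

Answer: |   a pharmacy|
|   adventures|
|calendar salt|
|     rain ant|
| coffee green|
|   laboratory|
|  river sound|
|on refreshing|
|   chair code|

Derivation:
Line 1: ['a', 'pharmacy'] (min_width=10, slack=3)
Line 2: ['adventures'] (min_width=10, slack=3)
Line 3: ['calendar', 'salt'] (min_width=13, slack=0)
Line 4: ['rain', 'ant'] (min_width=8, slack=5)
Line 5: ['coffee', 'green'] (min_width=12, slack=1)
Line 6: ['laboratory'] (min_width=10, slack=3)
Line 7: ['river', 'sound'] (min_width=11, slack=2)
Line 8: ['on', 'refreshing'] (min_width=13, slack=0)
Line 9: ['chair', 'code'] (min_width=10, slack=3)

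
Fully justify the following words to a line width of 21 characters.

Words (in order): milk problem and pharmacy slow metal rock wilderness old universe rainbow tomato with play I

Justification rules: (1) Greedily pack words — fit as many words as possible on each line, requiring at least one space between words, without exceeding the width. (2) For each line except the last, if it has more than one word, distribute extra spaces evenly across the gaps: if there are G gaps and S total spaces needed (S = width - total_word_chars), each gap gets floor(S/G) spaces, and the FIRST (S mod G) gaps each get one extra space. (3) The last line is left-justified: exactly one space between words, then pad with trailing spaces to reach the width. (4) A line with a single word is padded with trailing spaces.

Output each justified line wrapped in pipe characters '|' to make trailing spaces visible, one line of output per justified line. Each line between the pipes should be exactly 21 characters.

Line 1: ['milk', 'problem', 'and'] (min_width=16, slack=5)
Line 2: ['pharmacy', 'slow', 'metal'] (min_width=19, slack=2)
Line 3: ['rock', 'wilderness', 'old'] (min_width=19, slack=2)
Line 4: ['universe', 'rainbow'] (min_width=16, slack=5)
Line 5: ['tomato', 'with', 'play', 'I'] (min_width=18, slack=3)

Answer: |milk    problem   and|
|pharmacy  slow  metal|
|rock  wilderness  old|
|universe      rainbow|
|tomato with play I   |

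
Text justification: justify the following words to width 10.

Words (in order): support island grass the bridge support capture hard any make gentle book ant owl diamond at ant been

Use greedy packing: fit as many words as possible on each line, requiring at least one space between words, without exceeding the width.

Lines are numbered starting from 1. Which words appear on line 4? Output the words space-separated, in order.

Answer: bridge

Derivation:
Line 1: ['support'] (min_width=7, slack=3)
Line 2: ['island'] (min_width=6, slack=4)
Line 3: ['grass', 'the'] (min_width=9, slack=1)
Line 4: ['bridge'] (min_width=6, slack=4)
Line 5: ['support'] (min_width=7, slack=3)
Line 6: ['capture'] (min_width=7, slack=3)
Line 7: ['hard', 'any'] (min_width=8, slack=2)
Line 8: ['make'] (min_width=4, slack=6)
Line 9: ['gentle'] (min_width=6, slack=4)
Line 10: ['book', 'ant'] (min_width=8, slack=2)
Line 11: ['owl'] (min_width=3, slack=7)
Line 12: ['diamond', 'at'] (min_width=10, slack=0)
Line 13: ['ant', 'been'] (min_width=8, slack=2)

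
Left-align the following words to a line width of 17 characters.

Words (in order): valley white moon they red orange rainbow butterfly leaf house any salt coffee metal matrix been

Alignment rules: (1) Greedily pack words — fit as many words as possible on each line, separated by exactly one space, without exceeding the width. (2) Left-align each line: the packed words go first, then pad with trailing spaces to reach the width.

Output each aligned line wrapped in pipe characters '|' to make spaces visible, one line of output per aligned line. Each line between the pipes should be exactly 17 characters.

Answer: |valley white moon|
|they red orange  |
|rainbow butterfly|
|leaf house any   |
|salt coffee metal|
|matrix been      |

Derivation:
Line 1: ['valley', 'white', 'moon'] (min_width=17, slack=0)
Line 2: ['they', 'red', 'orange'] (min_width=15, slack=2)
Line 3: ['rainbow', 'butterfly'] (min_width=17, slack=0)
Line 4: ['leaf', 'house', 'any'] (min_width=14, slack=3)
Line 5: ['salt', 'coffee', 'metal'] (min_width=17, slack=0)
Line 6: ['matrix', 'been'] (min_width=11, slack=6)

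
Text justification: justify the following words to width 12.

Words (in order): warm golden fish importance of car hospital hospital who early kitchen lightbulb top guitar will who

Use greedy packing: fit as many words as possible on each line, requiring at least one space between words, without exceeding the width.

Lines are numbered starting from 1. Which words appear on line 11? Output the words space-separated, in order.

Answer: will who

Derivation:
Line 1: ['warm', 'golden'] (min_width=11, slack=1)
Line 2: ['fish'] (min_width=4, slack=8)
Line 3: ['importance'] (min_width=10, slack=2)
Line 4: ['of', 'car'] (min_width=6, slack=6)
Line 5: ['hospital'] (min_width=8, slack=4)
Line 6: ['hospital', 'who'] (min_width=12, slack=0)
Line 7: ['early'] (min_width=5, slack=7)
Line 8: ['kitchen'] (min_width=7, slack=5)
Line 9: ['lightbulb'] (min_width=9, slack=3)
Line 10: ['top', 'guitar'] (min_width=10, slack=2)
Line 11: ['will', 'who'] (min_width=8, slack=4)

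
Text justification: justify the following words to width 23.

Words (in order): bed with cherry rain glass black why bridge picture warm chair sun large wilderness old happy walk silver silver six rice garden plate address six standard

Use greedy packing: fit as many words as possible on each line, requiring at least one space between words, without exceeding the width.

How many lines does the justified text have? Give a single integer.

Line 1: ['bed', 'with', 'cherry', 'rain'] (min_width=20, slack=3)
Line 2: ['glass', 'black', 'why', 'bridge'] (min_width=22, slack=1)
Line 3: ['picture', 'warm', 'chair', 'sun'] (min_width=22, slack=1)
Line 4: ['large', 'wilderness', 'old'] (min_width=20, slack=3)
Line 5: ['happy', 'walk', 'silver'] (min_width=17, slack=6)
Line 6: ['silver', 'six', 'rice', 'garden'] (min_width=22, slack=1)
Line 7: ['plate', 'address', 'six'] (min_width=17, slack=6)
Line 8: ['standard'] (min_width=8, slack=15)
Total lines: 8

Answer: 8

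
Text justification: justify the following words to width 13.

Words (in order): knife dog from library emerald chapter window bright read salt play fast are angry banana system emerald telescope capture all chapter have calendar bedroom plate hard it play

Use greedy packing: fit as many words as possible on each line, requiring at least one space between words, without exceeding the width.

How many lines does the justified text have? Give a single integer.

Line 1: ['knife', 'dog'] (min_width=9, slack=4)
Line 2: ['from', 'library'] (min_width=12, slack=1)
Line 3: ['emerald'] (min_width=7, slack=6)
Line 4: ['chapter'] (min_width=7, slack=6)
Line 5: ['window', 'bright'] (min_width=13, slack=0)
Line 6: ['read', 'salt'] (min_width=9, slack=4)
Line 7: ['play', 'fast', 'are'] (min_width=13, slack=0)
Line 8: ['angry', 'banana'] (min_width=12, slack=1)
Line 9: ['system'] (min_width=6, slack=7)
Line 10: ['emerald'] (min_width=7, slack=6)
Line 11: ['telescope'] (min_width=9, slack=4)
Line 12: ['capture', 'all'] (min_width=11, slack=2)
Line 13: ['chapter', 'have'] (min_width=12, slack=1)
Line 14: ['calendar'] (min_width=8, slack=5)
Line 15: ['bedroom', 'plate'] (min_width=13, slack=0)
Line 16: ['hard', 'it', 'play'] (min_width=12, slack=1)
Total lines: 16

Answer: 16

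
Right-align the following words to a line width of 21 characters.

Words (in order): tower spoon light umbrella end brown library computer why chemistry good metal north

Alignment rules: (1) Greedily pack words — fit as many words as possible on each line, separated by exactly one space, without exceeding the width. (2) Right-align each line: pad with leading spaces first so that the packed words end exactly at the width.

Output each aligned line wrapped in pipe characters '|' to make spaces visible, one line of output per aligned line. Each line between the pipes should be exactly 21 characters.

Line 1: ['tower', 'spoon', 'light'] (min_width=17, slack=4)
Line 2: ['umbrella', 'end', 'brown'] (min_width=18, slack=3)
Line 3: ['library', 'computer', 'why'] (min_width=20, slack=1)
Line 4: ['chemistry', 'good', 'metal'] (min_width=20, slack=1)
Line 5: ['north'] (min_width=5, slack=16)

Answer: |    tower spoon light|
|   umbrella end brown|
| library computer why|
| chemistry good metal|
|                north|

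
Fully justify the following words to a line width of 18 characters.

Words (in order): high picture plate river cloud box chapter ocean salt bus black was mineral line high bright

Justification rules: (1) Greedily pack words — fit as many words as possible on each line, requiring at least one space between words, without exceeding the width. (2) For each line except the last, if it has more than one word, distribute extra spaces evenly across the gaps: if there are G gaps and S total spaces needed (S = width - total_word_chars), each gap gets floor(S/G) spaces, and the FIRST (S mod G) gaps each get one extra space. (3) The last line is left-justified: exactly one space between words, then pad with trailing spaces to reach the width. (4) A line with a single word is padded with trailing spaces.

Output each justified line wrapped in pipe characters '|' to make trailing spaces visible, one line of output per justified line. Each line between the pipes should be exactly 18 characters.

Line 1: ['high', 'picture', 'plate'] (min_width=18, slack=0)
Line 2: ['river', 'cloud', 'box'] (min_width=15, slack=3)
Line 3: ['chapter', 'ocean', 'salt'] (min_width=18, slack=0)
Line 4: ['bus', 'black', 'was'] (min_width=13, slack=5)
Line 5: ['mineral', 'line', 'high'] (min_width=17, slack=1)
Line 6: ['bright'] (min_width=6, slack=12)

Answer: |high picture plate|
|river   cloud  box|
|chapter ocean salt|
|bus    black   was|
|mineral  line high|
|bright            |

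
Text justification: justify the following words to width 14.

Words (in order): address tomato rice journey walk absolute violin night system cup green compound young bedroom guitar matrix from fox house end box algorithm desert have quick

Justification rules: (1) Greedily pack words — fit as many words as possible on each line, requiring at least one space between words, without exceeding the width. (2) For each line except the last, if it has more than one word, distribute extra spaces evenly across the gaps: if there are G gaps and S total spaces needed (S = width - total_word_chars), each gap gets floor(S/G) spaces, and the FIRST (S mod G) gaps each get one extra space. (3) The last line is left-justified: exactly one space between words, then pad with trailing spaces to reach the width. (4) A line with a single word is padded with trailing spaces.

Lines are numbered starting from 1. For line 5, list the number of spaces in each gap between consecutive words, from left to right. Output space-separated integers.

Answer: 5

Derivation:
Line 1: ['address', 'tomato'] (min_width=14, slack=0)
Line 2: ['rice', 'journey'] (min_width=12, slack=2)
Line 3: ['walk', 'absolute'] (min_width=13, slack=1)
Line 4: ['violin', 'night'] (min_width=12, slack=2)
Line 5: ['system', 'cup'] (min_width=10, slack=4)
Line 6: ['green', 'compound'] (min_width=14, slack=0)
Line 7: ['young', 'bedroom'] (min_width=13, slack=1)
Line 8: ['guitar', 'matrix'] (min_width=13, slack=1)
Line 9: ['from', 'fox', 'house'] (min_width=14, slack=0)
Line 10: ['end', 'box'] (min_width=7, slack=7)
Line 11: ['algorithm'] (min_width=9, slack=5)
Line 12: ['desert', 'have'] (min_width=11, slack=3)
Line 13: ['quick'] (min_width=5, slack=9)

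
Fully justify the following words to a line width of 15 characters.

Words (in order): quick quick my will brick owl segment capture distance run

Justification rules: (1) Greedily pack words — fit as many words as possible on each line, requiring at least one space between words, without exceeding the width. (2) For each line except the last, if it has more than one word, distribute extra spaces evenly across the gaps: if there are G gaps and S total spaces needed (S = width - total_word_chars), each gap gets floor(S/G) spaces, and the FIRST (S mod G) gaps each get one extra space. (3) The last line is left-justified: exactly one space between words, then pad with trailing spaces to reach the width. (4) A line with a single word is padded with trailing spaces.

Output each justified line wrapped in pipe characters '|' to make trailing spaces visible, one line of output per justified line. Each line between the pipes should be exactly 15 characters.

Answer: |quick  quick my|
|will  brick owl|
|segment capture|
|distance run   |

Derivation:
Line 1: ['quick', 'quick', 'my'] (min_width=14, slack=1)
Line 2: ['will', 'brick', 'owl'] (min_width=14, slack=1)
Line 3: ['segment', 'capture'] (min_width=15, slack=0)
Line 4: ['distance', 'run'] (min_width=12, slack=3)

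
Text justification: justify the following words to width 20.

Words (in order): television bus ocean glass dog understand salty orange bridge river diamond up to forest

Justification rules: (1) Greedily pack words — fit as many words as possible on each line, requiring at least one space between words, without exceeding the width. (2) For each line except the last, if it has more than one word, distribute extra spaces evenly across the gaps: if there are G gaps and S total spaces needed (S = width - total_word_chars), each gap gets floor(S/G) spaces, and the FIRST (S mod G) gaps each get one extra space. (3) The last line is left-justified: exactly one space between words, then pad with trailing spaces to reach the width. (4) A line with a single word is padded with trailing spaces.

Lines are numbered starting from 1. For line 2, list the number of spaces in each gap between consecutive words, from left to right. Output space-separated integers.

Line 1: ['television', 'bus', 'ocean'] (min_width=20, slack=0)
Line 2: ['glass', 'dog', 'understand'] (min_width=20, slack=0)
Line 3: ['salty', 'orange', 'bridge'] (min_width=19, slack=1)
Line 4: ['river', 'diamond', 'up', 'to'] (min_width=19, slack=1)
Line 5: ['forest'] (min_width=6, slack=14)

Answer: 1 1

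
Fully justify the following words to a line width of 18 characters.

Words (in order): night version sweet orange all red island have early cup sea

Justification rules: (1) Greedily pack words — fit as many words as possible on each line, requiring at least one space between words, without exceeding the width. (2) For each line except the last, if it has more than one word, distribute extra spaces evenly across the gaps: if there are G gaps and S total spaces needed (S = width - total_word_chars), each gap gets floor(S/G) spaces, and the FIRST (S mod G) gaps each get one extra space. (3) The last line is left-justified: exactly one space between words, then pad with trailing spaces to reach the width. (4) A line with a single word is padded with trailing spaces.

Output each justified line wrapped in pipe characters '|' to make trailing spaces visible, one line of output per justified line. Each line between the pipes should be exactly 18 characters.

Line 1: ['night', 'version'] (min_width=13, slack=5)
Line 2: ['sweet', 'orange', 'all'] (min_width=16, slack=2)
Line 3: ['red', 'island', 'have'] (min_width=15, slack=3)
Line 4: ['early', 'cup', 'sea'] (min_width=13, slack=5)

Answer: |night      version|
|sweet  orange  all|
|red   island  have|
|early cup sea     |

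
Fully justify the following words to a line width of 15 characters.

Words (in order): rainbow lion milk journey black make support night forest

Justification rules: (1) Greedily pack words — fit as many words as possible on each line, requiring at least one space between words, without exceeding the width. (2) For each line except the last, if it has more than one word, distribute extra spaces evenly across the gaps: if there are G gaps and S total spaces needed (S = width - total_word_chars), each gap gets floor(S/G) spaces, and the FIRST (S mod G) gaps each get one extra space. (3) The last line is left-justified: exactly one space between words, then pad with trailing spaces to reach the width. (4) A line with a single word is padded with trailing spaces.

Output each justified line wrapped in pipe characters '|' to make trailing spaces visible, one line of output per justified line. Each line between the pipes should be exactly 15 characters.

Answer: |rainbow    lion|
|milk    journey|
|black      make|
|support   night|
|forest         |

Derivation:
Line 1: ['rainbow', 'lion'] (min_width=12, slack=3)
Line 2: ['milk', 'journey'] (min_width=12, slack=3)
Line 3: ['black', 'make'] (min_width=10, slack=5)
Line 4: ['support', 'night'] (min_width=13, slack=2)
Line 5: ['forest'] (min_width=6, slack=9)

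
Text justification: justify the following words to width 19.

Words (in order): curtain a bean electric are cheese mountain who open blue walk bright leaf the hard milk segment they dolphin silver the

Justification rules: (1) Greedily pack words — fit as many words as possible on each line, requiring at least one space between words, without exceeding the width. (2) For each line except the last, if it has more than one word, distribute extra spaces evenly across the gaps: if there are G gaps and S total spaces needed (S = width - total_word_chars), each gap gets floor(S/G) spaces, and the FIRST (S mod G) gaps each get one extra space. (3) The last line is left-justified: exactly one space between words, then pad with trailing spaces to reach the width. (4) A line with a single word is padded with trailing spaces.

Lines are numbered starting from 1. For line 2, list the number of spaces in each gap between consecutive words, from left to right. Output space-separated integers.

Answer: 1 1

Derivation:
Line 1: ['curtain', 'a', 'bean'] (min_width=14, slack=5)
Line 2: ['electric', 'are', 'cheese'] (min_width=19, slack=0)
Line 3: ['mountain', 'who', 'open'] (min_width=17, slack=2)
Line 4: ['blue', 'walk', 'bright'] (min_width=16, slack=3)
Line 5: ['leaf', 'the', 'hard', 'milk'] (min_width=18, slack=1)
Line 6: ['segment', 'they'] (min_width=12, slack=7)
Line 7: ['dolphin', 'silver', 'the'] (min_width=18, slack=1)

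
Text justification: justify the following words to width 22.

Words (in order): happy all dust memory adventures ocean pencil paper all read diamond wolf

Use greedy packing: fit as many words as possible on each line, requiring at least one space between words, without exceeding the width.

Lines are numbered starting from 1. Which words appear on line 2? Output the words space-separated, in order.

Line 1: ['happy', 'all', 'dust', 'memory'] (min_width=21, slack=1)
Line 2: ['adventures', 'ocean'] (min_width=16, slack=6)
Line 3: ['pencil', 'paper', 'all', 'read'] (min_width=21, slack=1)
Line 4: ['diamond', 'wolf'] (min_width=12, slack=10)

Answer: adventures ocean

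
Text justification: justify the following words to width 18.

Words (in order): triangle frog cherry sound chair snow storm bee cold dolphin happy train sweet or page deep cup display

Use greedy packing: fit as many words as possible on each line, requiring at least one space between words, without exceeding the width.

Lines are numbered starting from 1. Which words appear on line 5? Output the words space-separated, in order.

Line 1: ['triangle', 'frog'] (min_width=13, slack=5)
Line 2: ['cherry', 'sound', 'chair'] (min_width=18, slack=0)
Line 3: ['snow', 'storm', 'bee'] (min_width=14, slack=4)
Line 4: ['cold', 'dolphin', 'happy'] (min_width=18, slack=0)
Line 5: ['train', 'sweet', 'or'] (min_width=14, slack=4)
Line 6: ['page', 'deep', 'cup'] (min_width=13, slack=5)
Line 7: ['display'] (min_width=7, slack=11)

Answer: train sweet or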